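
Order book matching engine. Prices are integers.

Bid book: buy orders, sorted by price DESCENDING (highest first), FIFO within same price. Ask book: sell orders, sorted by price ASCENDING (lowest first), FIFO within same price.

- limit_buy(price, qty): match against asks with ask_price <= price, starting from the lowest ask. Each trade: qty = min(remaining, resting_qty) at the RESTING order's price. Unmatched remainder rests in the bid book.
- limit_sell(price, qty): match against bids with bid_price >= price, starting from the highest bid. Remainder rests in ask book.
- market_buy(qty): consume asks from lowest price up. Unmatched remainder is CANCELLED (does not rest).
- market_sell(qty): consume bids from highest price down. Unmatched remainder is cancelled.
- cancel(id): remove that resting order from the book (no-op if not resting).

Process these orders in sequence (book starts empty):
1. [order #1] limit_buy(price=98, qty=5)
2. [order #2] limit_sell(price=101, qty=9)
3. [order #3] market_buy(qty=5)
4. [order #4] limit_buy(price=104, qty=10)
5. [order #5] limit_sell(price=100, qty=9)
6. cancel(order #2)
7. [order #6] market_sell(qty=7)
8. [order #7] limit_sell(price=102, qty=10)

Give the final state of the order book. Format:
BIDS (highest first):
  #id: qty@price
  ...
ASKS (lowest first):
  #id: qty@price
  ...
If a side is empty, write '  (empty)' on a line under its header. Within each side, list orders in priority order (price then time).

After op 1 [order #1] limit_buy(price=98, qty=5): fills=none; bids=[#1:5@98] asks=[-]
After op 2 [order #2] limit_sell(price=101, qty=9): fills=none; bids=[#1:5@98] asks=[#2:9@101]
After op 3 [order #3] market_buy(qty=5): fills=#3x#2:5@101; bids=[#1:5@98] asks=[#2:4@101]
After op 4 [order #4] limit_buy(price=104, qty=10): fills=#4x#2:4@101; bids=[#4:6@104 #1:5@98] asks=[-]
After op 5 [order #5] limit_sell(price=100, qty=9): fills=#4x#5:6@104; bids=[#1:5@98] asks=[#5:3@100]
After op 6 cancel(order #2): fills=none; bids=[#1:5@98] asks=[#5:3@100]
After op 7 [order #6] market_sell(qty=7): fills=#1x#6:5@98; bids=[-] asks=[#5:3@100]
After op 8 [order #7] limit_sell(price=102, qty=10): fills=none; bids=[-] asks=[#5:3@100 #7:10@102]

Answer: BIDS (highest first):
  (empty)
ASKS (lowest first):
  #5: 3@100
  #7: 10@102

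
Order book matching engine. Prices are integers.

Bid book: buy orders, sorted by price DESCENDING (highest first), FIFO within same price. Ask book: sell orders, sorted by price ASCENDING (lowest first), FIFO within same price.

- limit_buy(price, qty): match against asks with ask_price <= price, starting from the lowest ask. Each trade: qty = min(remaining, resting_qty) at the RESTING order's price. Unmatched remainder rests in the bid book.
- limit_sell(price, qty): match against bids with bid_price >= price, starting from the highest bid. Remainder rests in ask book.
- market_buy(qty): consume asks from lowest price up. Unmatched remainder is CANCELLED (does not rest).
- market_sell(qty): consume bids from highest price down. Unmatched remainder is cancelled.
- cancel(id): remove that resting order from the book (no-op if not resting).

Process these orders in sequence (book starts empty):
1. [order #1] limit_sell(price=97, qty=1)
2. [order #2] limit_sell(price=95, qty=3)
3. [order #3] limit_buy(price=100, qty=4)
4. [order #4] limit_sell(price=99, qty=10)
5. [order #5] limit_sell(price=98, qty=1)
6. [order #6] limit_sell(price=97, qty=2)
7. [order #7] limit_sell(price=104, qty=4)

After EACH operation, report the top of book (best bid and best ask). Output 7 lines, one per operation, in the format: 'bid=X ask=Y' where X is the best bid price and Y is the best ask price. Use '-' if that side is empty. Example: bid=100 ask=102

After op 1 [order #1] limit_sell(price=97, qty=1): fills=none; bids=[-] asks=[#1:1@97]
After op 2 [order #2] limit_sell(price=95, qty=3): fills=none; bids=[-] asks=[#2:3@95 #1:1@97]
After op 3 [order #3] limit_buy(price=100, qty=4): fills=#3x#2:3@95 #3x#1:1@97; bids=[-] asks=[-]
After op 4 [order #4] limit_sell(price=99, qty=10): fills=none; bids=[-] asks=[#4:10@99]
After op 5 [order #5] limit_sell(price=98, qty=1): fills=none; bids=[-] asks=[#5:1@98 #4:10@99]
After op 6 [order #6] limit_sell(price=97, qty=2): fills=none; bids=[-] asks=[#6:2@97 #5:1@98 #4:10@99]
After op 7 [order #7] limit_sell(price=104, qty=4): fills=none; bids=[-] asks=[#6:2@97 #5:1@98 #4:10@99 #7:4@104]

Answer: bid=- ask=97
bid=- ask=95
bid=- ask=-
bid=- ask=99
bid=- ask=98
bid=- ask=97
bid=- ask=97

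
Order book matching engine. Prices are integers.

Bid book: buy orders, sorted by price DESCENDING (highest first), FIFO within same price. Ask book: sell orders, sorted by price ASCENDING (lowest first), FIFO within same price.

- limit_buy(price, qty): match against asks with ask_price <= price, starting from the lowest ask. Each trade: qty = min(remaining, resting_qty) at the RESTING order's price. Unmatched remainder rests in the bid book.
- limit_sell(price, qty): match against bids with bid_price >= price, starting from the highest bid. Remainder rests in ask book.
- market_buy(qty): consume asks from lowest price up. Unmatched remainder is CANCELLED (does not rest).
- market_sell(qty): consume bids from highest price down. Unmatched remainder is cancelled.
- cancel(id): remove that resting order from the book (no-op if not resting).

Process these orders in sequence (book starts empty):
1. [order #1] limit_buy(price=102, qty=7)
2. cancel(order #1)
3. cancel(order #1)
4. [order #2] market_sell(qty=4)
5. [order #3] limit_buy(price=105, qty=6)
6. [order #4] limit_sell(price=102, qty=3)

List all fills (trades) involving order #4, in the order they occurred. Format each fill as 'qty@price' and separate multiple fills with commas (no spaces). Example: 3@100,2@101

After op 1 [order #1] limit_buy(price=102, qty=7): fills=none; bids=[#1:7@102] asks=[-]
After op 2 cancel(order #1): fills=none; bids=[-] asks=[-]
After op 3 cancel(order #1): fills=none; bids=[-] asks=[-]
After op 4 [order #2] market_sell(qty=4): fills=none; bids=[-] asks=[-]
After op 5 [order #3] limit_buy(price=105, qty=6): fills=none; bids=[#3:6@105] asks=[-]
After op 6 [order #4] limit_sell(price=102, qty=3): fills=#3x#4:3@105; bids=[#3:3@105] asks=[-]

Answer: 3@105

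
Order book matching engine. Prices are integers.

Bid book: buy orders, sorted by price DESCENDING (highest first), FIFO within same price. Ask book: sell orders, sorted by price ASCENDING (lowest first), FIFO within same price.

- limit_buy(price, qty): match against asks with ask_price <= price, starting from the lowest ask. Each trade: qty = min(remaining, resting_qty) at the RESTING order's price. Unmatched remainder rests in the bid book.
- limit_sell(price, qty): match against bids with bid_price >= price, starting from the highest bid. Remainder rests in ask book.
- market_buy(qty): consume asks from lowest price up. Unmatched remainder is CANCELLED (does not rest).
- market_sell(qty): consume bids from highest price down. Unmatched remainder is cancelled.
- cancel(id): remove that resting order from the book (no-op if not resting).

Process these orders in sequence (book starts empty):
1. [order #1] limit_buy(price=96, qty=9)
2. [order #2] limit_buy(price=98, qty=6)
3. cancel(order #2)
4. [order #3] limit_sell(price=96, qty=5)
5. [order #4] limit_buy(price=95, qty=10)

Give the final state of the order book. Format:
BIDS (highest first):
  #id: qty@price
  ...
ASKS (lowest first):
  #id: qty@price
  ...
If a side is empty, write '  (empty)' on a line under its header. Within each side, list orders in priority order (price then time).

After op 1 [order #1] limit_buy(price=96, qty=9): fills=none; bids=[#1:9@96] asks=[-]
After op 2 [order #2] limit_buy(price=98, qty=6): fills=none; bids=[#2:6@98 #1:9@96] asks=[-]
After op 3 cancel(order #2): fills=none; bids=[#1:9@96] asks=[-]
After op 4 [order #3] limit_sell(price=96, qty=5): fills=#1x#3:5@96; bids=[#1:4@96] asks=[-]
After op 5 [order #4] limit_buy(price=95, qty=10): fills=none; bids=[#1:4@96 #4:10@95] asks=[-]

Answer: BIDS (highest first):
  #1: 4@96
  #4: 10@95
ASKS (lowest first):
  (empty)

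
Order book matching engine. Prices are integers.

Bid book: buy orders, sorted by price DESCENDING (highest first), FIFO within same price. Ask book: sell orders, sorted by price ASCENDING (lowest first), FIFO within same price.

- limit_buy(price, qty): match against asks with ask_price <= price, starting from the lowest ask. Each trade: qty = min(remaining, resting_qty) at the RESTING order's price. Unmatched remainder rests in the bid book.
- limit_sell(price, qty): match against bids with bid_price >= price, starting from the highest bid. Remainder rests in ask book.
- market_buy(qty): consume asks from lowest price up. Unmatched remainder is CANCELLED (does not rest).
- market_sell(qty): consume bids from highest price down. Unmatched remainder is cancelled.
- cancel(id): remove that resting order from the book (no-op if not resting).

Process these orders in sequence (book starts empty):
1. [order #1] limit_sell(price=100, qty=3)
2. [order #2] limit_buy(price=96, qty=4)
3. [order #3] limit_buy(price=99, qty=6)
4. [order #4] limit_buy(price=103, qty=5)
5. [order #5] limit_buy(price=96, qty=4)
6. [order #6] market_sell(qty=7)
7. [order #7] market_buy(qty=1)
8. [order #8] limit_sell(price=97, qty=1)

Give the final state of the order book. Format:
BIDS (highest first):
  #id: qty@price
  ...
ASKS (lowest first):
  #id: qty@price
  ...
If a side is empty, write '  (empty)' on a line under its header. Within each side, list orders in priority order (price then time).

After op 1 [order #1] limit_sell(price=100, qty=3): fills=none; bids=[-] asks=[#1:3@100]
After op 2 [order #2] limit_buy(price=96, qty=4): fills=none; bids=[#2:4@96] asks=[#1:3@100]
After op 3 [order #3] limit_buy(price=99, qty=6): fills=none; bids=[#3:6@99 #2:4@96] asks=[#1:3@100]
After op 4 [order #4] limit_buy(price=103, qty=5): fills=#4x#1:3@100; bids=[#4:2@103 #3:6@99 #2:4@96] asks=[-]
After op 5 [order #5] limit_buy(price=96, qty=4): fills=none; bids=[#4:2@103 #3:6@99 #2:4@96 #5:4@96] asks=[-]
After op 6 [order #6] market_sell(qty=7): fills=#4x#6:2@103 #3x#6:5@99; bids=[#3:1@99 #2:4@96 #5:4@96] asks=[-]
After op 7 [order #7] market_buy(qty=1): fills=none; bids=[#3:1@99 #2:4@96 #5:4@96] asks=[-]
After op 8 [order #8] limit_sell(price=97, qty=1): fills=#3x#8:1@99; bids=[#2:4@96 #5:4@96] asks=[-]

Answer: BIDS (highest first):
  #2: 4@96
  #5: 4@96
ASKS (lowest first):
  (empty)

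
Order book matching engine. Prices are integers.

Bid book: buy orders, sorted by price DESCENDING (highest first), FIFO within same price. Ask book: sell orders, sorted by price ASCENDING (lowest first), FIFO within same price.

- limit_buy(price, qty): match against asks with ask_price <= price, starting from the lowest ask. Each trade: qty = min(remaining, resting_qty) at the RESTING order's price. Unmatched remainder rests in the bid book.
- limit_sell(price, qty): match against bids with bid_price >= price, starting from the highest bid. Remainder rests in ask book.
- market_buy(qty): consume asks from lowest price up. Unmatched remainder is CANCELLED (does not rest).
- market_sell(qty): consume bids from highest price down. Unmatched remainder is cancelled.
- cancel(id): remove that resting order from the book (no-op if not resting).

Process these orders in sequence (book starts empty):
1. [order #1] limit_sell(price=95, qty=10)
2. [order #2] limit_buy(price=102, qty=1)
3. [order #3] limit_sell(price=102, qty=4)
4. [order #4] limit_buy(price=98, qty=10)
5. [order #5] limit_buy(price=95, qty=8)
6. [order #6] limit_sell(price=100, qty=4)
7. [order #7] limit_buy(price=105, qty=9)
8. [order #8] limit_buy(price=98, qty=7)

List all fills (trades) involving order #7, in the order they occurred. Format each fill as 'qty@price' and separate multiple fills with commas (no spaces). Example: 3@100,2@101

After op 1 [order #1] limit_sell(price=95, qty=10): fills=none; bids=[-] asks=[#1:10@95]
After op 2 [order #2] limit_buy(price=102, qty=1): fills=#2x#1:1@95; bids=[-] asks=[#1:9@95]
After op 3 [order #3] limit_sell(price=102, qty=4): fills=none; bids=[-] asks=[#1:9@95 #3:4@102]
After op 4 [order #4] limit_buy(price=98, qty=10): fills=#4x#1:9@95; bids=[#4:1@98] asks=[#3:4@102]
After op 5 [order #5] limit_buy(price=95, qty=8): fills=none; bids=[#4:1@98 #5:8@95] asks=[#3:4@102]
After op 6 [order #6] limit_sell(price=100, qty=4): fills=none; bids=[#4:1@98 #5:8@95] asks=[#6:4@100 #3:4@102]
After op 7 [order #7] limit_buy(price=105, qty=9): fills=#7x#6:4@100 #7x#3:4@102; bids=[#7:1@105 #4:1@98 #5:8@95] asks=[-]
After op 8 [order #8] limit_buy(price=98, qty=7): fills=none; bids=[#7:1@105 #4:1@98 #8:7@98 #5:8@95] asks=[-]

Answer: 4@100,4@102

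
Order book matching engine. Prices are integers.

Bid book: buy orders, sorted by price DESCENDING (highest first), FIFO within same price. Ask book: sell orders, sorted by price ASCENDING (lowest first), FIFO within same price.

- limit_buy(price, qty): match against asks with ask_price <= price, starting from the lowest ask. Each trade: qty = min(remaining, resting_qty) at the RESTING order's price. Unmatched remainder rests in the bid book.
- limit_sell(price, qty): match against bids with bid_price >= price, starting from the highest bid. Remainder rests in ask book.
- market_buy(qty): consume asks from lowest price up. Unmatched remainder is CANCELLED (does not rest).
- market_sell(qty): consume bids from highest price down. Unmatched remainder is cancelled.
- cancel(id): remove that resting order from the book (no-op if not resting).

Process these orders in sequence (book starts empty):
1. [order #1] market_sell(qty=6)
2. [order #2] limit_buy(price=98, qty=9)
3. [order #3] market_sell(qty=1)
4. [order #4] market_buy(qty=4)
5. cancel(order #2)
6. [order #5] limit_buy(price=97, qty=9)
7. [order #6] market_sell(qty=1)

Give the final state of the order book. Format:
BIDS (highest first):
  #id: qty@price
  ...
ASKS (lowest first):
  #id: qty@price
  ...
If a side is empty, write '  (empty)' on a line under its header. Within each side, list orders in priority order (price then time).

Answer: BIDS (highest first):
  #5: 8@97
ASKS (lowest first):
  (empty)

Derivation:
After op 1 [order #1] market_sell(qty=6): fills=none; bids=[-] asks=[-]
After op 2 [order #2] limit_buy(price=98, qty=9): fills=none; bids=[#2:9@98] asks=[-]
After op 3 [order #3] market_sell(qty=1): fills=#2x#3:1@98; bids=[#2:8@98] asks=[-]
After op 4 [order #4] market_buy(qty=4): fills=none; bids=[#2:8@98] asks=[-]
After op 5 cancel(order #2): fills=none; bids=[-] asks=[-]
After op 6 [order #5] limit_buy(price=97, qty=9): fills=none; bids=[#5:9@97] asks=[-]
After op 7 [order #6] market_sell(qty=1): fills=#5x#6:1@97; bids=[#5:8@97] asks=[-]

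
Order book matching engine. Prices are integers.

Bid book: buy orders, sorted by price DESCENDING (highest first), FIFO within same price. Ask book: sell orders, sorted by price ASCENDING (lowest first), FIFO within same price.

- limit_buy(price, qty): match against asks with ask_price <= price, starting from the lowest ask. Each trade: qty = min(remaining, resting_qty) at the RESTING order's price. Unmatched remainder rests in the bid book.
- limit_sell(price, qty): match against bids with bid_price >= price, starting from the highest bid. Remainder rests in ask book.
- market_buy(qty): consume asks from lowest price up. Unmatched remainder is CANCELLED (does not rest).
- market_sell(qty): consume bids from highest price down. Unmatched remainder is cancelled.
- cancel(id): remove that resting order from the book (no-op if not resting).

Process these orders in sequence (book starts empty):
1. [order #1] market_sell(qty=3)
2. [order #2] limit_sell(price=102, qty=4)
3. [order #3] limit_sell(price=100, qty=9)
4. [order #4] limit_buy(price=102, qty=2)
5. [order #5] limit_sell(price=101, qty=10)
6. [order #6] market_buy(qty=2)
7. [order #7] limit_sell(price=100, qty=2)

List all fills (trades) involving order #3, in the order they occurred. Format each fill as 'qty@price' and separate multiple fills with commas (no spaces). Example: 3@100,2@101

After op 1 [order #1] market_sell(qty=3): fills=none; bids=[-] asks=[-]
After op 2 [order #2] limit_sell(price=102, qty=4): fills=none; bids=[-] asks=[#2:4@102]
After op 3 [order #3] limit_sell(price=100, qty=9): fills=none; bids=[-] asks=[#3:9@100 #2:4@102]
After op 4 [order #4] limit_buy(price=102, qty=2): fills=#4x#3:2@100; bids=[-] asks=[#3:7@100 #2:4@102]
After op 5 [order #5] limit_sell(price=101, qty=10): fills=none; bids=[-] asks=[#3:7@100 #5:10@101 #2:4@102]
After op 6 [order #6] market_buy(qty=2): fills=#6x#3:2@100; bids=[-] asks=[#3:5@100 #5:10@101 #2:4@102]
After op 7 [order #7] limit_sell(price=100, qty=2): fills=none; bids=[-] asks=[#3:5@100 #7:2@100 #5:10@101 #2:4@102]

Answer: 2@100,2@100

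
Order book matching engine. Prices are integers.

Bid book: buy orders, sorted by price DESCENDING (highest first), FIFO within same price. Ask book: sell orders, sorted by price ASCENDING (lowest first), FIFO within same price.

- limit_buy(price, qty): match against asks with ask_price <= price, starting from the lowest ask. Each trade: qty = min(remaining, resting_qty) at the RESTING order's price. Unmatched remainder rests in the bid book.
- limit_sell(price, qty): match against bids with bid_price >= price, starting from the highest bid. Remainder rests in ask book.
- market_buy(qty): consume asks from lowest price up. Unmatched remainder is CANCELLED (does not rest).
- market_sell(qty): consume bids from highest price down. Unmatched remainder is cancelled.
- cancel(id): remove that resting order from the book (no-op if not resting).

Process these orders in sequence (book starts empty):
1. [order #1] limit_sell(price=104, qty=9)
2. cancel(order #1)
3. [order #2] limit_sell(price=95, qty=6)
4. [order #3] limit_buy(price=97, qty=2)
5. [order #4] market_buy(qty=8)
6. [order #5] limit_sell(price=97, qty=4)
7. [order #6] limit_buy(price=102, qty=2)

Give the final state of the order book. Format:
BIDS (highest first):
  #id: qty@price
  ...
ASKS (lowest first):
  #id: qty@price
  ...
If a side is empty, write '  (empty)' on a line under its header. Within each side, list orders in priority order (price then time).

Answer: BIDS (highest first):
  (empty)
ASKS (lowest first):
  #5: 2@97

Derivation:
After op 1 [order #1] limit_sell(price=104, qty=9): fills=none; bids=[-] asks=[#1:9@104]
After op 2 cancel(order #1): fills=none; bids=[-] asks=[-]
After op 3 [order #2] limit_sell(price=95, qty=6): fills=none; bids=[-] asks=[#2:6@95]
After op 4 [order #3] limit_buy(price=97, qty=2): fills=#3x#2:2@95; bids=[-] asks=[#2:4@95]
After op 5 [order #4] market_buy(qty=8): fills=#4x#2:4@95; bids=[-] asks=[-]
After op 6 [order #5] limit_sell(price=97, qty=4): fills=none; bids=[-] asks=[#5:4@97]
After op 7 [order #6] limit_buy(price=102, qty=2): fills=#6x#5:2@97; bids=[-] asks=[#5:2@97]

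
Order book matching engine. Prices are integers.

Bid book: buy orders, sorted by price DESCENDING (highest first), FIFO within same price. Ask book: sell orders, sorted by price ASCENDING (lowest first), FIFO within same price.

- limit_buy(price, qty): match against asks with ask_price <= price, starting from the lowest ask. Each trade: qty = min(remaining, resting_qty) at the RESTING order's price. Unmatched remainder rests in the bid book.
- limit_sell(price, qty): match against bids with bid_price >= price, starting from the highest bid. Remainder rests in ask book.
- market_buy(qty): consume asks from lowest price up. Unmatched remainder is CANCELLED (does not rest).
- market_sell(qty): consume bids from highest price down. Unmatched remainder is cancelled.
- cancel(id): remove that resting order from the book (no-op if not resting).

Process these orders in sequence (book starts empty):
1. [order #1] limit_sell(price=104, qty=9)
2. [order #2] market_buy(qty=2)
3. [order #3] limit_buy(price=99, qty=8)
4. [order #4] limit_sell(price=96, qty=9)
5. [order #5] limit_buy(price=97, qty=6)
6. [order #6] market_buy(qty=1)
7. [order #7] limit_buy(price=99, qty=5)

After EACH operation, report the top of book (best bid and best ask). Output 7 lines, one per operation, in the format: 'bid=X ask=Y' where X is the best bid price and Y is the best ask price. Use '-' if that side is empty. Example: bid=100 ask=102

Answer: bid=- ask=104
bid=- ask=104
bid=99 ask=104
bid=- ask=96
bid=97 ask=104
bid=97 ask=104
bid=99 ask=104

Derivation:
After op 1 [order #1] limit_sell(price=104, qty=9): fills=none; bids=[-] asks=[#1:9@104]
After op 2 [order #2] market_buy(qty=2): fills=#2x#1:2@104; bids=[-] asks=[#1:7@104]
After op 3 [order #3] limit_buy(price=99, qty=8): fills=none; bids=[#3:8@99] asks=[#1:7@104]
After op 4 [order #4] limit_sell(price=96, qty=9): fills=#3x#4:8@99; bids=[-] asks=[#4:1@96 #1:7@104]
After op 5 [order #5] limit_buy(price=97, qty=6): fills=#5x#4:1@96; bids=[#5:5@97] asks=[#1:7@104]
After op 6 [order #6] market_buy(qty=1): fills=#6x#1:1@104; bids=[#5:5@97] asks=[#1:6@104]
After op 7 [order #7] limit_buy(price=99, qty=5): fills=none; bids=[#7:5@99 #5:5@97] asks=[#1:6@104]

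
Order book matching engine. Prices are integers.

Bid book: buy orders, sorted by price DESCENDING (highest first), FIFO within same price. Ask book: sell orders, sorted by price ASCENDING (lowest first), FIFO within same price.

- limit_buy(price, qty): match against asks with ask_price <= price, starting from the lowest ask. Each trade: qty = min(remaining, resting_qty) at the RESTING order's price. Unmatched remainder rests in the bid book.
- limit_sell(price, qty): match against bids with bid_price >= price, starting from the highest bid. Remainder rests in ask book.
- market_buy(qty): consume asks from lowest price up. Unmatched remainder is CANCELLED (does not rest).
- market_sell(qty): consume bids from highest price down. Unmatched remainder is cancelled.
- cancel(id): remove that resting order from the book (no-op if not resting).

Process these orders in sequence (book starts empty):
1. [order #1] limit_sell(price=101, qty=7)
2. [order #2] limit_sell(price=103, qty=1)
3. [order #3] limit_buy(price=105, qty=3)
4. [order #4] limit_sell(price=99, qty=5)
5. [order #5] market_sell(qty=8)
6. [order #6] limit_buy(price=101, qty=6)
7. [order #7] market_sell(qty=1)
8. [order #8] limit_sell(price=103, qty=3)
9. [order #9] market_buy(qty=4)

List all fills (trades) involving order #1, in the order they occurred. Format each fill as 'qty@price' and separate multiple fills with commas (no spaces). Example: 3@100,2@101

After op 1 [order #1] limit_sell(price=101, qty=7): fills=none; bids=[-] asks=[#1:7@101]
After op 2 [order #2] limit_sell(price=103, qty=1): fills=none; bids=[-] asks=[#1:7@101 #2:1@103]
After op 3 [order #3] limit_buy(price=105, qty=3): fills=#3x#1:3@101; bids=[-] asks=[#1:4@101 #2:1@103]
After op 4 [order #4] limit_sell(price=99, qty=5): fills=none; bids=[-] asks=[#4:5@99 #1:4@101 #2:1@103]
After op 5 [order #5] market_sell(qty=8): fills=none; bids=[-] asks=[#4:5@99 #1:4@101 #2:1@103]
After op 6 [order #6] limit_buy(price=101, qty=6): fills=#6x#4:5@99 #6x#1:1@101; bids=[-] asks=[#1:3@101 #2:1@103]
After op 7 [order #7] market_sell(qty=1): fills=none; bids=[-] asks=[#1:3@101 #2:1@103]
After op 8 [order #8] limit_sell(price=103, qty=3): fills=none; bids=[-] asks=[#1:3@101 #2:1@103 #8:3@103]
After op 9 [order #9] market_buy(qty=4): fills=#9x#1:3@101 #9x#2:1@103; bids=[-] asks=[#8:3@103]

Answer: 3@101,1@101,3@101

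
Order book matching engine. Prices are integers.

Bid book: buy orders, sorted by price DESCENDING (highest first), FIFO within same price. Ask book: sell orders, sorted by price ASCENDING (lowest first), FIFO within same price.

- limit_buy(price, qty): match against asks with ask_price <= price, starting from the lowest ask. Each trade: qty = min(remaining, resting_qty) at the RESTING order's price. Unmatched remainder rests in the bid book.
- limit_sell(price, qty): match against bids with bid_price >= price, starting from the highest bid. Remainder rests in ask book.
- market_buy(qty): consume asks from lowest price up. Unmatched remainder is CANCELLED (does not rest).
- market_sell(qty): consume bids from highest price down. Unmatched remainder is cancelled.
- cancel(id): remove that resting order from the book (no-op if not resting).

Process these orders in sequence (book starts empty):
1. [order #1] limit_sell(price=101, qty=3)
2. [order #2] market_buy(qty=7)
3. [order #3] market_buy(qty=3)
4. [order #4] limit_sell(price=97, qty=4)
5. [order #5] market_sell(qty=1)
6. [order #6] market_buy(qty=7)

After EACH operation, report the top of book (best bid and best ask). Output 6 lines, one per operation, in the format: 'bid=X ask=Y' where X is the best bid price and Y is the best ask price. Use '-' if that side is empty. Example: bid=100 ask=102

Answer: bid=- ask=101
bid=- ask=-
bid=- ask=-
bid=- ask=97
bid=- ask=97
bid=- ask=-

Derivation:
After op 1 [order #1] limit_sell(price=101, qty=3): fills=none; bids=[-] asks=[#1:3@101]
After op 2 [order #2] market_buy(qty=7): fills=#2x#1:3@101; bids=[-] asks=[-]
After op 3 [order #3] market_buy(qty=3): fills=none; bids=[-] asks=[-]
After op 4 [order #4] limit_sell(price=97, qty=4): fills=none; bids=[-] asks=[#4:4@97]
After op 5 [order #5] market_sell(qty=1): fills=none; bids=[-] asks=[#4:4@97]
After op 6 [order #6] market_buy(qty=7): fills=#6x#4:4@97; bids=[-] asks=[-]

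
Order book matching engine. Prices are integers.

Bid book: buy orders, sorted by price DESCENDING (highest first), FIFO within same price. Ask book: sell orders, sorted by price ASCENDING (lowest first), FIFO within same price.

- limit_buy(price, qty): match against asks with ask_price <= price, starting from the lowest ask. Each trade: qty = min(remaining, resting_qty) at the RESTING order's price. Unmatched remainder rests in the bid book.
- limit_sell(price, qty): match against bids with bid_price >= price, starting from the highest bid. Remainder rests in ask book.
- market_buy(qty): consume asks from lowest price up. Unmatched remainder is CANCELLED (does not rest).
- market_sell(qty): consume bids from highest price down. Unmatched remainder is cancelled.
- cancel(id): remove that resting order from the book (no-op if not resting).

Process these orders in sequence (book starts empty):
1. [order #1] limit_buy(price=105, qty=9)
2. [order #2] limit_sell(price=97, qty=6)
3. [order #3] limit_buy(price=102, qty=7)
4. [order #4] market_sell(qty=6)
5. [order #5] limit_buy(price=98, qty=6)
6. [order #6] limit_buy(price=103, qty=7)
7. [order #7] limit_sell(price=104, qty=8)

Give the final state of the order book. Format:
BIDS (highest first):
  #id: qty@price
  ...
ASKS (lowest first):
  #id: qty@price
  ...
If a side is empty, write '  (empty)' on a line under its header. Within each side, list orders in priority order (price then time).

After op 1 [order #1] limit_buy(price=105, qty=9): fills=none; bids=[#1:9@105] asks=[-]
After op 2 [order #2] limit_sell(price=97, qty=6): fills=#1x#2:6@105; bids=[#1:3@105] asks=[-]
After op 3 [order #3] limit_buy(price=102, qty=7): fills=none; bids=[#1:3@105 #3:7@102] asks=[-]
After op 4 [order #4] market_sell(qty=6): fills=#1x#4:3@105 #3x#4:3@102; bids=[#3:4@102] asks=[-]
After op 5 [order #5] limit_buy(price=98, qty=6): fills=none; bids=[#3:4@102 #5:6@98] asks=[-]
After op 6 [order #6] limit_buy(price=103, qty=7): fills=none; bids=[#6:7@103 #3:4@102 #5:6@98] asks=[-]
After op 7 [order #7] limit_sell(price=104, qty=8): fills=none; bids=[#6:7@103 #3:4@102 #5:6@98] asks=[#7:8@104]

Answer: BIDS (highest first):
  #6: 7@103
  #3: 4@102
  #5: 6@98
ASKS (lowest first):
  #7: 8@104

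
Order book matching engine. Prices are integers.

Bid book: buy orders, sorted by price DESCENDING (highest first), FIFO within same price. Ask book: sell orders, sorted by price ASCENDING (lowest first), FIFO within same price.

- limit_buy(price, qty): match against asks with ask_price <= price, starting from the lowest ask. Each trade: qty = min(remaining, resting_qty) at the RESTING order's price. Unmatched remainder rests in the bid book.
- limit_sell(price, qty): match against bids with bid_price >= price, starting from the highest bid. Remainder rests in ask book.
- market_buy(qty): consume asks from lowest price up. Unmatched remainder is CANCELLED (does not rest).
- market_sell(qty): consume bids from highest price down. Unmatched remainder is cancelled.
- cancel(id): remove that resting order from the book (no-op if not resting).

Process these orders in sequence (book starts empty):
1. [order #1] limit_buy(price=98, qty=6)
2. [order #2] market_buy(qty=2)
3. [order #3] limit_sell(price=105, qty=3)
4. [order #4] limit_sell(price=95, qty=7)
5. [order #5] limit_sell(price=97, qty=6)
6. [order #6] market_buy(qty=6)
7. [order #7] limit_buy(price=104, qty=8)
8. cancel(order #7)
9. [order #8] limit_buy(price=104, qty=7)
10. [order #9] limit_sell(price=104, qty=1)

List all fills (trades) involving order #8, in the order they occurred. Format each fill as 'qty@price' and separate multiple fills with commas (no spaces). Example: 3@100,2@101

Answer: 1@104

Derivation:
After op 1 [order #1] limit_buy(price=98, qty=6): fills=none; bids=[#1:6@98] asks=[-]
After op 2 [order #2] market_buy(qty=2): fills=none; bids=[#1:6@98] asks=[-]
After op 3 [order #3] limit_sell(price=105, qty=3): fills=none; bids=[#1:6@98] asks=[#3:3@105]
After op 4 [order #4] limit_sell(price=95, qty=7): fills=#1x#4:6@98; bids=[-] asks=[#4:1@95 #3:3@105]
After op 5 [order #5] limit_sell(price=97, qty=6): fills=none; bids=[-] asks=[#4:1@95 #5:6@97 #3:3@105]
After op 6 [order #6] market_buy(qty=6): fills=#6x#4:1@95 #6x#5:5@97; bids=[-] asks=[#5:1@97 #3:3@105]
After op 7 [order #7] limit_buy(price=104, qty=8): fills=#7x#5:1@97; bids=[#7:7@104] asks=[#3:3@105]
After op 8 cancel(order #7): fills=none; bids=[-] asks=[#3:3@105]
After op 9 [order #8] limit_buy(price=104, qty=7): fills=none; bids=[#8:7@104] asks=[#3:3@105]
After op 10 [order #9] limit_sell(price=104, qty=1): fills=#8x#9:1@104; bids=[#8:6@104] asks=[#3:3@105]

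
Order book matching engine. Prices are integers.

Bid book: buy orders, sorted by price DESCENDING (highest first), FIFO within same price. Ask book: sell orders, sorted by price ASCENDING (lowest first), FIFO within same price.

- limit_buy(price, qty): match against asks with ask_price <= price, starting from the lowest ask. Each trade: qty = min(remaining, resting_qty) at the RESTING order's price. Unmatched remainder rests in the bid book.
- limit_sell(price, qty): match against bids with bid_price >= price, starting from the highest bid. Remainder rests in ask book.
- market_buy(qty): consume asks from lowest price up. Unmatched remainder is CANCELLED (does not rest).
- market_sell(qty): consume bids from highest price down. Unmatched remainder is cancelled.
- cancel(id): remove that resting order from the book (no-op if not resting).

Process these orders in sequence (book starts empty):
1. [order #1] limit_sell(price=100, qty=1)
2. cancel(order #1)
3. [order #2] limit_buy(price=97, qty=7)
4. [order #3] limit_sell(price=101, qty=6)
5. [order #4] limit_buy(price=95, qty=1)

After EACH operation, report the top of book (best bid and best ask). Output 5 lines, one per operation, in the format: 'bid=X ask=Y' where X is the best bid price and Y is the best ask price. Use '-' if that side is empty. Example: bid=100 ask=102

After op 1 [order #1] limit_sell(price=100, qty=1): fills=none; bids=[-] asks=[#1:1@100]
After op 2 cancel(order #1): fills=none; bids=[-] asks=[-]
After op 3 [order #2] limit_buy(price=97, qty=7): fills=none; bids=[#2:7@97] asks=[-]
After op 4 [order #3] limit_sell(price=101, qty=6): fills=none; bids=[#2:7@97] asks=[#3:6@101]
After op 5 [order #4] limit_buy(price=95, qty=1): fills=none; bids=[#2:7@97 #4:1@95] asks=[#3:6@101]

Answer: bid=- ask=100
bid=- ask=-
bid=97 ask=-
bid=97 ask=101
bid=97 ask=101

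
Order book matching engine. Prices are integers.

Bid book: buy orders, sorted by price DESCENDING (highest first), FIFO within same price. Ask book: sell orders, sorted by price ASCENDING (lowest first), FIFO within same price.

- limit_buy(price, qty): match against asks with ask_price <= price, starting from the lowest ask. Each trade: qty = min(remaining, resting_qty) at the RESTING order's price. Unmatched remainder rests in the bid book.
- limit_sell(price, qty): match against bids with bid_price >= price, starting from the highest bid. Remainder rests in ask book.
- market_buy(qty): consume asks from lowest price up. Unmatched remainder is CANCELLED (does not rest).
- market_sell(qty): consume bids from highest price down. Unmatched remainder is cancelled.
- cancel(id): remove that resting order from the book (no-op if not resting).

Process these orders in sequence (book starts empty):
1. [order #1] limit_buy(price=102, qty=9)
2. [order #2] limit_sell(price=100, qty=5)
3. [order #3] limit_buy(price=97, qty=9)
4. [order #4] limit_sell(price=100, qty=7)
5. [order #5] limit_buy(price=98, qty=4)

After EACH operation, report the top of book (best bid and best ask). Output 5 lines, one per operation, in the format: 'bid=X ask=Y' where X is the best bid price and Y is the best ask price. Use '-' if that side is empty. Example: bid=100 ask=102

After op 1 [order #1] limit_buy(price=102, qty=9): fills=none; bids=[#1:9@102] asks=[-]
After op 2 [order #2] limit_sell(price=100, qty=5): fills=#1x#2:5@102; bids=[#1:4@102] asks=[-]
After op 3 [order #3] limit_buy(price=97, qty=9): fills=none; bids=[#1:4@102 #3:9@97] asks=[-]
After op 4 [order #4] limit_sell(price=100, qty=7): fills=#1x#4:4@102; bids=[#3:9@97] asks=[#4:3@100]
After op 5 [order #5] limit_buy(price=98, qty=4): fills=none; bids=[#5:4@98 #3:9@97] asks=[#4:3@100]

Answer: bid=102 ask=-
bid=102 ask=-
bid=102 ask=-
bid=97 ask=100
bid=98 ask=100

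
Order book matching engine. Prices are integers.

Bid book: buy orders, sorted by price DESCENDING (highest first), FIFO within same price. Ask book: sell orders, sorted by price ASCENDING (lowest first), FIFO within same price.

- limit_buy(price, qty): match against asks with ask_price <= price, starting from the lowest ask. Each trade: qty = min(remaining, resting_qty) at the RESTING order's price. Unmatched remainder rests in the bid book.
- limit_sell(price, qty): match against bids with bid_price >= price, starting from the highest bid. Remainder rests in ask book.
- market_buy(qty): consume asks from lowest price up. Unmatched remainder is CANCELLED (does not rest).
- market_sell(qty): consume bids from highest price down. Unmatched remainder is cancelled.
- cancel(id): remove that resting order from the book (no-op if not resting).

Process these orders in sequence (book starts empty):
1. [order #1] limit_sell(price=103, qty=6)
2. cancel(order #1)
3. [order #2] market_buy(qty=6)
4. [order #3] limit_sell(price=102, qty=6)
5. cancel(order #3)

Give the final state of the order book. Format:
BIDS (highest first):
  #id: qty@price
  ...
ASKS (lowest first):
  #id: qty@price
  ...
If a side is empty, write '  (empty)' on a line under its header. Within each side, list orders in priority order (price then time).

Answer: BIDS (highest first):
  (empty)
ASKS (lowest first):
  (empty)

Derivation:
After op 1 [order #1] limit_sell(price=103, qty=6): fills=none; bids=[-] asks=[#1:6@103]
After op 2 cancel(order #1): fills=none; bids=[-] asks=[-]
After op 3 [order #2] market_buy(qty=6): fills=none; bids=[-] asks=[-]
After op 4 [order #3] limit_sell(price=102, qty=6): fills=none; bids=[-] asks=[#3:6@102]
After op 5 cancel(order #3): fills=none; bids=[-] asks=[-]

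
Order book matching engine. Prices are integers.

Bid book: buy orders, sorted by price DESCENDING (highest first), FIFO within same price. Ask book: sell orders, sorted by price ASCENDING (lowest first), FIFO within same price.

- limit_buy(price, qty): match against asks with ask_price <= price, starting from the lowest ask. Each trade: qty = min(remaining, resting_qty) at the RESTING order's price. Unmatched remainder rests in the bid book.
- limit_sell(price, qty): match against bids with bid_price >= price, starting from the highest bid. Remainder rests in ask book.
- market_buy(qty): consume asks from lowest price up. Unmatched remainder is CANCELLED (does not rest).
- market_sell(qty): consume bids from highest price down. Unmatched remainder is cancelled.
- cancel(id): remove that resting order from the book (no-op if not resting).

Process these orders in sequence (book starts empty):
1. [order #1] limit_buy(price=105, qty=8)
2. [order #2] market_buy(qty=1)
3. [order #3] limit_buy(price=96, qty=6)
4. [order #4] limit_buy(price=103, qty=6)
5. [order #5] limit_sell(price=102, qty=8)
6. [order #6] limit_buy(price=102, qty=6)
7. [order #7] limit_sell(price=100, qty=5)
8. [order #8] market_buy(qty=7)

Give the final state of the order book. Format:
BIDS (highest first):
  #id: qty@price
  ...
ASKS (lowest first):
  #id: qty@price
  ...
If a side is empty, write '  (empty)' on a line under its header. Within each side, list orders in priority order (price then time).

After op 1 [order #1] limit_buy(price=105, qty=8): fills=none; bids=[#1:8@105] asks=[-]
After op 2 [order #2] market_buy(qty=1): fills=none; bids=[#1:8@105] asks=[-]
After op 3 [order #3] limit_buy(price=96, qty=6): fills=none; bids=[#1:8@105 #3:6@96] asks=[-]
After op 4 [order #4] limit_buy(price=103, qty=6): fills=none; bids=[#1:8@105 #4:6@103 #3:6@96] asks=[-]
After op 5 [order #5] limit_sell(price=102, qty=8): fills=#1x#5:8@105; bids=[#4:6@103 #3:6@96] asks=[-]
After op 6 [order #6] limit_buy(price=102, qty=6): fills=none; bids=[#4:6@103 #6:6@102 #3:6@96] asks=[-]
After op 7 [order #7] limit_sell(price=100, qty=5): fills=#4x#7:5@103; bids=[#4:1@103 #6:6@102 #3:6@96] asks=[-]
After op 8 [order #8] market_buy(qty=7): fills=none; bids=[#4:1@103 #6:6@102 #3:6@96] asks=[-]

Answer: BIDS (highest first):
  #4: 1@103
  #6: 6@102
  #3: 6@96
ASKS (lowest first):
  (empty)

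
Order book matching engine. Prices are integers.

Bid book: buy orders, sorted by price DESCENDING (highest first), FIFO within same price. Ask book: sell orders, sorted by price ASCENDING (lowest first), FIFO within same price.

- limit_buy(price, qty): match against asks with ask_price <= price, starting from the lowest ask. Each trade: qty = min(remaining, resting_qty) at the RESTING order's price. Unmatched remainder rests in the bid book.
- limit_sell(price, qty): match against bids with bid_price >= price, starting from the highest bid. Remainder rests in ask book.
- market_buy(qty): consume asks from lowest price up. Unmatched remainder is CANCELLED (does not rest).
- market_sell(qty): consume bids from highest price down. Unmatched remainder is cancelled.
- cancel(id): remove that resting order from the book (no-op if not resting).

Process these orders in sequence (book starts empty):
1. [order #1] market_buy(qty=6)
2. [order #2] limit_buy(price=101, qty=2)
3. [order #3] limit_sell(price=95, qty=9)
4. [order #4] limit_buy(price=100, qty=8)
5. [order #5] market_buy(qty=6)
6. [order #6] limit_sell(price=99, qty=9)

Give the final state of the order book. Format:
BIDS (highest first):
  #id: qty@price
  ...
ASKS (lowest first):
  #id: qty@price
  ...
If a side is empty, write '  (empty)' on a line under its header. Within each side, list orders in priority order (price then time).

Answer: BIDS (highest first):
  (empty)
ASKS (lowest first):
  #6: 8@99

Derivation:
After op 1 [order #1] market_buy(qty=6): fills=none; bids=[-] asks=[-]
After op 2 [order #2] limit_buy(price=101, qty=2): fills=none; bids=[#2:2@101] asks=[-]
After op 3 [order #3] limit_sell(price=95, qty=9): fills=#2x#3:2@101; bids=[-] asks=[#3:7@95]
After op 4 [order #4] limit_buy(price=100, qty=8): fills=#4x#3:7@95; bids=[#4:1@100] asks=[-]
After op 5 [order #5] market_buy(qty=6): fills=none; bids=[#4:1@100] asks=[-]
After op 6 [order #6] limit_sell(price=99, qty=9): fills=#4x#6:1@100; bids=[-] asks=[#6:8@99]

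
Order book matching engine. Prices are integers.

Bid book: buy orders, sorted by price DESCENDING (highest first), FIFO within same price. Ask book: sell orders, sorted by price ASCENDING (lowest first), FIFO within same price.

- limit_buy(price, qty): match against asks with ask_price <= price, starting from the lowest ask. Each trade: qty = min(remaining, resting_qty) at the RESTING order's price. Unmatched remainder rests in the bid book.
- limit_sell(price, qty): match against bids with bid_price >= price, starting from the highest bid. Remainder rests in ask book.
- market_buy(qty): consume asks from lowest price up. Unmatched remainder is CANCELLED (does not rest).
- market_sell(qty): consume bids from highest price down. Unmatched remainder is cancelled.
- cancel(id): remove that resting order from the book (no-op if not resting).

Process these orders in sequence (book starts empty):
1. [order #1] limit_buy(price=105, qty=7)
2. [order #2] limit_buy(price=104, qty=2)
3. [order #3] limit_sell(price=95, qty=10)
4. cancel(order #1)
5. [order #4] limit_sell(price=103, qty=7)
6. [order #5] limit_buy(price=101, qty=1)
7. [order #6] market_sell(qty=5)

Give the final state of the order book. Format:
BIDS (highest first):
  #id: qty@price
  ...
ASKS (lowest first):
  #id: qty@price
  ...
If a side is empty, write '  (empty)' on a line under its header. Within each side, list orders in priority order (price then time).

After op 1 [order #1] limit_buy(price=105, qty=7): fills=none; bids=[#1:7@105] asks=[-]
After op 2 [order #2] limit_buy(price=104, qty=2): fills=none; bids=[#1:7@105 #2:2@104] asks=[-]
After op 3 [order #3] limit_sell(price=95, qty=10): fills=#1x#3:7@105 #2x#3:2@104; bids=[-] asks=[#3:1@95]
After op 4 cancel(order #1): fills=none; bids=[-] asks=[#3:1@95]
After op 5 [order #4] limit_sell(price=103, qty=7): fills=none; bids=[-] asks=[#3:1@95 #4:7@103]
After op 6 [order #5] limit_buy(price=101, qty=1): fills=#5x#3:1@95; bids=[-] asks=[#4:7@103]
After op 7 [order #6] market_sell(qty=5): fills=none; bids=[-] asks=[#4:7@103]

Answer: BIDS (highest first):
  (empty)
ASKS (lowest first):
  #4: 7@103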